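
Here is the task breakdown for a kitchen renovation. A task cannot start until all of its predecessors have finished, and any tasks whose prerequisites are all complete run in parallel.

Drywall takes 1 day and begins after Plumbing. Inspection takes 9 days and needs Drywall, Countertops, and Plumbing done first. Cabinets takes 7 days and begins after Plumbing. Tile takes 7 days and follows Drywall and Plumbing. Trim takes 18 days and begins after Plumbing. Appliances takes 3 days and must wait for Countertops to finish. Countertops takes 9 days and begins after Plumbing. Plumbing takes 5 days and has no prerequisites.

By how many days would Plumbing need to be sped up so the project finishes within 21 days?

Current finish: 23 days; target: 21.
Plumbing is on every critical path, so each day cut from Plumbing cuts the finish by one (this holds down to a finish of 19).
Need 23 − 21 = 2 days off Plumbing → Plumbing becomes 3 days, finish becomes 21.

2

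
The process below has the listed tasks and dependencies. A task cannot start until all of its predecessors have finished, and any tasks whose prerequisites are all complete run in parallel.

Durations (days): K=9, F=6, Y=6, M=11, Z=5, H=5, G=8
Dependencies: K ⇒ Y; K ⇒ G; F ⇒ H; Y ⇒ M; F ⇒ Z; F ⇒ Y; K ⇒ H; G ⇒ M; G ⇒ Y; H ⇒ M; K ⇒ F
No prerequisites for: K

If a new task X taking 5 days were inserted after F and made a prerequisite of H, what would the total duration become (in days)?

Originally the job takes 34 days.
With X inserted, H now waits for max(K, F, X).
New critical path: K→F→X→H→M = 9+6+5+5+11 = 36 ⇒ 36 days.

36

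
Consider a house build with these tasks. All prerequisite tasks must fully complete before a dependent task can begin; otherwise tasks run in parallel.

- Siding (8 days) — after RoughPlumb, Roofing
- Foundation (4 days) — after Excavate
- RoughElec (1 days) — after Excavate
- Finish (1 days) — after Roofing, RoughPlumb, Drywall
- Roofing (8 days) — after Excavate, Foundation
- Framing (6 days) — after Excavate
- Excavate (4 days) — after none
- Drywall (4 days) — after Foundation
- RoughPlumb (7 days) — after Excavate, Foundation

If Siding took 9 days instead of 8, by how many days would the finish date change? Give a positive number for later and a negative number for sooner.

The binding path is Excavate→Foundation→Roofing→Siding = 4+4+8+8 = 24; finish at 24 days.
Since Siding is critical, the +1 change carries straight to that chain (now 25 days).
No other chain overtakes it, so the finish is 25 days.
Change in finish: 25 − 24 = +1 days.

1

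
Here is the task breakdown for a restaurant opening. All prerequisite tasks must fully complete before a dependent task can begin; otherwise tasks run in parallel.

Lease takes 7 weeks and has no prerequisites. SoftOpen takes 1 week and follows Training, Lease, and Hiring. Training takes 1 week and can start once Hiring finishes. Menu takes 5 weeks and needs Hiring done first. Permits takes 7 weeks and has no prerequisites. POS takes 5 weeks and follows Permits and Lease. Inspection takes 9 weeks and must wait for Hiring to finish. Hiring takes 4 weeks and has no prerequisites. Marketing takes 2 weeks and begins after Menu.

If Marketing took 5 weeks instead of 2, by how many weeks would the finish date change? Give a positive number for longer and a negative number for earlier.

1

Actual critical path: Hiring→Inspection = 4+9 = 13 ⇒ 13 weeks.
Marketing is off the critical path — its longest chain is 11 weeks, giving 2 of slack.
Now Hiring→Menu→Marketing = 4+5+5 = 14 is longest, so the finish becomes 14 weeks.
Change in finish: 14 − 13 = +1 weeks.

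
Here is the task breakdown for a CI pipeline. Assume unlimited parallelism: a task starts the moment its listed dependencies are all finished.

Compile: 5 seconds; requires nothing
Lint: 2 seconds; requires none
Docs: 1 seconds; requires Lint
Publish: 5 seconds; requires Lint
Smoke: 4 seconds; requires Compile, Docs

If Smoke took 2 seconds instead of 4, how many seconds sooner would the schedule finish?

Actual critical path: Compile→Smoke = 5+4 = 9 ⇒ 9 seconds.
Since Smoke is critical, the -2 change carries straight to that chain (now 7 seconds).
That remains the longest chain; total 7 seconds.
Change in finish: 7 − 9 = -2 seconds.

2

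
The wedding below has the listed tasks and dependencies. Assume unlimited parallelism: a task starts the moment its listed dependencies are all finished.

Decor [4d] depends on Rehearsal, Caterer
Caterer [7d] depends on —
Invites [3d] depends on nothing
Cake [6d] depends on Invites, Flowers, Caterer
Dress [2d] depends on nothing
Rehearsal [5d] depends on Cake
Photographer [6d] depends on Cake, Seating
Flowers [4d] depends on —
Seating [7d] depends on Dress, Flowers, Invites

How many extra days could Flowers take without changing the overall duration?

Caterer→Cake→Rehearsal→Decor = 7+6+5+4 = 22 sets the makespan at 22 days.
The longest chain containing Flowers totals 19 days.
Slack of Flowers = 3 − 0 = 3 days.

3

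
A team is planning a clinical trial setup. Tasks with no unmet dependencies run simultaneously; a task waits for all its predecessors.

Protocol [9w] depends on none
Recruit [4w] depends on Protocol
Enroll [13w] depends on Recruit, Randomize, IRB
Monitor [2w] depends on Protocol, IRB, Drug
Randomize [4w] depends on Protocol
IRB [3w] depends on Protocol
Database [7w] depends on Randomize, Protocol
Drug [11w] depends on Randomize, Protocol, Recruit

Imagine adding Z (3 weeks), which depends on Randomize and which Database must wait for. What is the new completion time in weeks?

Originally the clinical trial setup takes 26 weeks.
With Z inserted, Database now waits for max(Randomize, Protocol, Z).
New critical path: Protocol→Recruit→Drug→Monitor = 9+4+11+2 = 26 ⇒ 26 weeks.

26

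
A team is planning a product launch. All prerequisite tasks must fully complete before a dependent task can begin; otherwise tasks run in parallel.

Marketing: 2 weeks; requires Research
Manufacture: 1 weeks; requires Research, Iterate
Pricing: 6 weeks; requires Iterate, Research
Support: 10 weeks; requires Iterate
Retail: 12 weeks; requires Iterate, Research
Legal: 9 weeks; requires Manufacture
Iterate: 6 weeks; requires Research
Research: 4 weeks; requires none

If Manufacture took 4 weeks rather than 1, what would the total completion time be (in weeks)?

The binding path is Research→Iterate→Retail = 4+6+12 = 22; finish at 22 weeks.
Manufacture has 2 weeks of float (longest path through it is 20).
New critical path: Research→Iterate→Manufacture→Legal = 4+6+4+9 = 23 ⇒ 23 weeks.

23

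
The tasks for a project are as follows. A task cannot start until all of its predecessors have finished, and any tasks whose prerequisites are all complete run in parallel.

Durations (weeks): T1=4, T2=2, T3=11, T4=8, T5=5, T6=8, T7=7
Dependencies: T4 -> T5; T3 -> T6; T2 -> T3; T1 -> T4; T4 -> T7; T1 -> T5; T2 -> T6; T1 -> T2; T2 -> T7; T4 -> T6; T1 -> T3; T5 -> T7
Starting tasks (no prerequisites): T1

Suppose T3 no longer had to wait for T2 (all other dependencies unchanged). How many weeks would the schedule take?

With the dependency in place, T1→T2→T3→T6 = 4+2+11+8 = 25 sets the finish at 25 weeks.
Without T2→T3, T3's earliest start moves from 6 to 4.
After: T1→T4→T5→T7 = 4+8+5+7 = 24 → 24 weeks.

24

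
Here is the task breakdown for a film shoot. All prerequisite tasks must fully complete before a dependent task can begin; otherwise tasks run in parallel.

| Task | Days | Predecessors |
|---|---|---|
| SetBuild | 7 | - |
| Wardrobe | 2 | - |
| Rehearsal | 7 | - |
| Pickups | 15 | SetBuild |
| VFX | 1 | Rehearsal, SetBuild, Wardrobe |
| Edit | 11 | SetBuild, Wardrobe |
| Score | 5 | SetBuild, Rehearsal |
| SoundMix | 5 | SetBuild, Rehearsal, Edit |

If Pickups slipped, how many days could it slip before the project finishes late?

Critical path: SetBuild→Edit→SoundMix = 7+11+5 = 23, so the finish is 23 days.
Longest path through Pickups: 22 days (earliest finish 22, latest finish 23).
Slack of Pickups = 8 − 7 = 1 day.

1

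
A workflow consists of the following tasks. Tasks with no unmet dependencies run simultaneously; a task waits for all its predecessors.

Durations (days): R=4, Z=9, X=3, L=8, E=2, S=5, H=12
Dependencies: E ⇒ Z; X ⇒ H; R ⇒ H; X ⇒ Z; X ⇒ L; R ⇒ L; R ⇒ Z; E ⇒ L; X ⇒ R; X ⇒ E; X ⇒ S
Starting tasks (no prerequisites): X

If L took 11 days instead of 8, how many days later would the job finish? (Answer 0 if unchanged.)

Critical path before the change: X→R→H = 3+4+12 = 19 giving 19 days.
L is off the critical path — its longest chain is 15 days, giving 4 of slack.
No other chain overtakes it, so the finish is 19 days.
Change in finish: 19 − 19 = +0 days.

0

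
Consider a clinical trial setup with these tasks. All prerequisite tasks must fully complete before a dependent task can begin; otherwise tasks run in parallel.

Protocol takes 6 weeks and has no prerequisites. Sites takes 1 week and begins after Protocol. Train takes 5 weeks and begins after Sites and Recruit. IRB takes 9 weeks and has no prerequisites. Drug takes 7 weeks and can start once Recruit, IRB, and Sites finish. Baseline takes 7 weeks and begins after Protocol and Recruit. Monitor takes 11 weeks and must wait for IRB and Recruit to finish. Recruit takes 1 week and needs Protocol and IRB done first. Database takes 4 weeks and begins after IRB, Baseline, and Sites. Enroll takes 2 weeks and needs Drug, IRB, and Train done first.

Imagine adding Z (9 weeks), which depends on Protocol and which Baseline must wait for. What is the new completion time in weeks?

26

Originally the schedule takes 21 weeks.
With Z inserted, Baseline now waits for max(Protocol, Recruit, Z).
New critical path: Protocol→Z→Baseline→Database = 6+9+7+4 = 26 ⇒ 26 weeks.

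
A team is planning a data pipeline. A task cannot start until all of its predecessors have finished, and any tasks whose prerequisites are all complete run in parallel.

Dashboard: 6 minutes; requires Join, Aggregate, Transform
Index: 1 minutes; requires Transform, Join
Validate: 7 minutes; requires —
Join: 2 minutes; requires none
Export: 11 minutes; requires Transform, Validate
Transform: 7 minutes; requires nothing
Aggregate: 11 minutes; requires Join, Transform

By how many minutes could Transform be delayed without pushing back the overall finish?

Critical path: Transform→Aggregate→Dashboard = 7+11+6 = 24, so the finish is 24 minutes.
Longest path through Transform: 24 minutes (earliest finish 7, latest finish 7).
Float = 24 − 24 = 0.

0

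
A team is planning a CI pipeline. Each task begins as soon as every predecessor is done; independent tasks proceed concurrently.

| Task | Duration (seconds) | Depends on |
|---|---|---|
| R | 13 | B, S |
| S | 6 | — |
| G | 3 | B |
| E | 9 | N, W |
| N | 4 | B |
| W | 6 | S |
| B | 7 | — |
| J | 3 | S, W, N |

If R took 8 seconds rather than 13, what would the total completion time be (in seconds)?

21

As given, the longest chain is S→W→E = 6+6+9 = 21, so the finish is 21 seconds.
R is off the critical path — its longest chain is 20 seconds, giving 1 of slack.
The critical path is still S→W→E; finish is now 21 seconds.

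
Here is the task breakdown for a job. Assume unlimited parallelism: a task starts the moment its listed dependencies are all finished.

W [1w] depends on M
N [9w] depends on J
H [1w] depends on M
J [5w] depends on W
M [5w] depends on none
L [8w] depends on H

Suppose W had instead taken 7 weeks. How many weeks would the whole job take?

26

The binding path is M→W→J→N = 5+1+5+9 = 20; finish at 20 weeks.
W lies on that path, so at 7 weeks the path becomes 26 weeks.
No other chain overtakes it, so the finish is 26 weeks.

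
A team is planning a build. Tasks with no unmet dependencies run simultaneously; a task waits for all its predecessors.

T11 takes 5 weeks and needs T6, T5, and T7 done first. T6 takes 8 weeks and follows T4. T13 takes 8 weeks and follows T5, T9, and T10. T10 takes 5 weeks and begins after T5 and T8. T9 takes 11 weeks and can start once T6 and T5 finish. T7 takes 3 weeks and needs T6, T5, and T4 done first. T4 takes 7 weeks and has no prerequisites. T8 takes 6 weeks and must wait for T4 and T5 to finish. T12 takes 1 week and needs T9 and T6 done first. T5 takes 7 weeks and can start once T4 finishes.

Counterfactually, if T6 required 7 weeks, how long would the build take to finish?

Baseline: T4→T6→T9→T13 = 7+8+11+8 = 34 → 34 weeks.
T6 lies on that path, so at 7 weeks the path becomes 33 weeks.
Now T4→T5→T8→T10→T13 = 7+7+6+5+8 = 33 is longest, so the finish becomes 33 weeks.

33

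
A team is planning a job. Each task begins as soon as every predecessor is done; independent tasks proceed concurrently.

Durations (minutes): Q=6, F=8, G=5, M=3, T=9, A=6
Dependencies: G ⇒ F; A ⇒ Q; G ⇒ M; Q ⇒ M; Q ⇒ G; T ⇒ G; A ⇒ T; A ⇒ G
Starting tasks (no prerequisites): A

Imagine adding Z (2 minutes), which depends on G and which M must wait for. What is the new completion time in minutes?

28

Originally the project takes 28 minutes.
With Z inserted, M now waits for max(Q, G, Z).
New critical path: A→T→G→F = 6+9+5+8 = 28 ⇒ 28 minutes.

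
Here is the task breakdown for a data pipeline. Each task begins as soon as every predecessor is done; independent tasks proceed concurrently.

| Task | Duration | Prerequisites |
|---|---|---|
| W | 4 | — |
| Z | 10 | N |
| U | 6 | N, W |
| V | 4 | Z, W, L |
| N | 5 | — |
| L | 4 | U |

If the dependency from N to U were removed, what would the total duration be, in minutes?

19

With the dependency in place, N→U→L→V = 5+6+4+4 = 19 sets the finish at 19 minutes.
Without N→U, U's earliest start moves from 5 to 4.
New critical path: N→Z→V = 5+10+4 = 19 ⇒ 19 minutes.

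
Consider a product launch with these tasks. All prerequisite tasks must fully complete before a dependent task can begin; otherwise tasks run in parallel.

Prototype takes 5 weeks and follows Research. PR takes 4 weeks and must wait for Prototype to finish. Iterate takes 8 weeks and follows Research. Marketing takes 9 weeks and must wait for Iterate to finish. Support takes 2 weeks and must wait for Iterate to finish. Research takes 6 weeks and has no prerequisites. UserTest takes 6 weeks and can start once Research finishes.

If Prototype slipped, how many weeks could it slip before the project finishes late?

8

Research→Iterate→Marketing = 6+8+9 = 23 sets the makespan at 23 weeks.
Longest path through Prototype: 15 weeks (earliest finish 11, latest finish 19).
Float = 23 − 15 = 8.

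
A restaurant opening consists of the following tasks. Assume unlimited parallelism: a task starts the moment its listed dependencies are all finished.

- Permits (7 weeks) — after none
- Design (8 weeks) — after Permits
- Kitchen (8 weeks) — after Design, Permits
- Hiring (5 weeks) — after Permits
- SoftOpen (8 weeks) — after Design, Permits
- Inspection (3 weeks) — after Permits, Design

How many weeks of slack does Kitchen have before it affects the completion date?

Critical path: Permits→Design→Kitchen = 7+8+8 = 23, so the finish is 23 weeks.
Kitchen finishes as early as 23 and must finish by 23.
Float = 23 − 23 = 0.

0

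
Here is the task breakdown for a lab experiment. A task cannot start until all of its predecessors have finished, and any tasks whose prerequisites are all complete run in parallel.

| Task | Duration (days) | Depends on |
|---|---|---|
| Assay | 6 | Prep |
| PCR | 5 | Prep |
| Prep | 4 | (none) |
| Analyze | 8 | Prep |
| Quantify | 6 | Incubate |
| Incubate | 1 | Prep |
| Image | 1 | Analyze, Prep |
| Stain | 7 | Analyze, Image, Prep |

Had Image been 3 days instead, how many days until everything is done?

22

Actual critical path: Prep→Analyze→Image→Stain = 4+8+1+7 = 20 ⇒ 20 days.
Since Image is critical, the +2 change carries straight to that chain (now 22 days).
No other chain overtakes it, so the finish is 22 days.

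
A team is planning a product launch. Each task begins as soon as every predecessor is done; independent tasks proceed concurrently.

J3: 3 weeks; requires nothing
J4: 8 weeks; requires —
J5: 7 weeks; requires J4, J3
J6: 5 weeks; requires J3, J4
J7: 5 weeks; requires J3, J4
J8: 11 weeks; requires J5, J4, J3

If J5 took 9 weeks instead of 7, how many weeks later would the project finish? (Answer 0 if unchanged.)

2

The binding path is J4→J5→J8 = 8+7+11 = 26; finish at 26 weeks.
Since J5 is critical, the +2 change carries straight to that chain (now 28 weeks).
That remains the longest chain; total 28 weeks.
Change in finish: 28 − 26 = +2 weeks.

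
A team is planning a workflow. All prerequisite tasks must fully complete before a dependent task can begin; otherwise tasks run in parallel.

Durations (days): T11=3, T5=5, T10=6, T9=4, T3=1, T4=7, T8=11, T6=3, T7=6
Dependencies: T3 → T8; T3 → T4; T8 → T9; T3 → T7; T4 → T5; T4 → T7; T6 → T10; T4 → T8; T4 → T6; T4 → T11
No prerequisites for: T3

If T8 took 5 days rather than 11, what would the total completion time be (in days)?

Critical path before the change: T3→T4→T8→T9 = 1+7+11+4 = 23 giving 23 days.
T8 is on the critical path; changing it to 5 makes that path 17 days.
Now T3→T4→T6→T10 = 1+7+3+6 = 17 is longest, so the finish becomes 17 days.

17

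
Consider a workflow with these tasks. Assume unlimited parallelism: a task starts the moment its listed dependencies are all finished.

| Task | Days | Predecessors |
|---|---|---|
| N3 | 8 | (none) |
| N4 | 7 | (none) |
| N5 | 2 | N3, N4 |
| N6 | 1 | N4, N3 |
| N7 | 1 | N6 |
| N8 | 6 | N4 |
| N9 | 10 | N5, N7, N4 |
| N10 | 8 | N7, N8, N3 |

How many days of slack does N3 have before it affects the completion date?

N4→N8→N10 = 7+6+8 = 21 sets the makespan at 21 days.
N3 finishes as early as 8 and must finish by 9.
Slack of N3 = 1 − 0 = 1 day.

1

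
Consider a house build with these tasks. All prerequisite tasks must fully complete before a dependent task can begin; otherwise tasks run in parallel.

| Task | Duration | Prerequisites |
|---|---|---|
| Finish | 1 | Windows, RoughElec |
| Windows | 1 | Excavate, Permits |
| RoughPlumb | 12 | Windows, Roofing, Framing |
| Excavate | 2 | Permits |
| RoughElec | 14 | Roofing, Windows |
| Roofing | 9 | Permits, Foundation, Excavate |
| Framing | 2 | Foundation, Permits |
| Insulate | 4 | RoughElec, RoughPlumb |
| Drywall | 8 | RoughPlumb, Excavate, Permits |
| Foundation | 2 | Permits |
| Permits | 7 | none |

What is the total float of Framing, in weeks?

7

Permits→Excavate→Roofing→RoughPlumb→Drywall = 7+2+9+12+8 = 38 sets the makespan at 38 weeks.
Framing finishes as early as 11 and must finish by 18.
So Framing can slip 18 − 11 = 7 weeks.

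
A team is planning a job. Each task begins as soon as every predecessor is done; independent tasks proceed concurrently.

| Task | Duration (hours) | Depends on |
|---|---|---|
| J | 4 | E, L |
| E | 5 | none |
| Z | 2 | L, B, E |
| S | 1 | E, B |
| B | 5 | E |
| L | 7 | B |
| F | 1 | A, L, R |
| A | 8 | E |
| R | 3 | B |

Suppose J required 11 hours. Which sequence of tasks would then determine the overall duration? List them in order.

Critical path before the change: E→B→L→J = 5+5+7+4 = 21 giving 21 hours.
Since J is critical, the +7 change carries straight to that chain (now 28 hours).
No other chain overtakes it, so the finish is 28 hours.

E, B, L, J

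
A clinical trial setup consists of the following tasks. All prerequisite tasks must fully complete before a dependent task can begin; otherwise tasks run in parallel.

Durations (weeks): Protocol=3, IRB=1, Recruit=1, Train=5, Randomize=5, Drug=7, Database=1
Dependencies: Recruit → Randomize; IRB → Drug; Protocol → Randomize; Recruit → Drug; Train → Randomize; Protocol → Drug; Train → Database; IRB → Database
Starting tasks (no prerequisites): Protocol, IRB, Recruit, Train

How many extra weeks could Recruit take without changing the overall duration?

Protocol→Drug = 3+7 = 10 sets the makespan at 10 weeks.
The longest chain containing Recruit totals 8 weeks.
Float = 10 − 8 = 2.

2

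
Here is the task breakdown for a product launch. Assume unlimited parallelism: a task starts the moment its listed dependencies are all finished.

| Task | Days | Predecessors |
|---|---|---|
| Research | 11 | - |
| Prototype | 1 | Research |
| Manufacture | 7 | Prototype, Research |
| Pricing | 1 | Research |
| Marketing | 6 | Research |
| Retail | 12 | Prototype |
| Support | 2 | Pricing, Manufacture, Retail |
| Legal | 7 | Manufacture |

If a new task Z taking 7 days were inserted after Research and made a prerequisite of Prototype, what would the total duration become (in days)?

33

Originally the plan takes 26 days.
With Z inserted, Prototype now waits for max(Research, Z).
New critical path: Research→Z→Prototype→Manufacture→Legal = 11+7+1+7+7 = 33 ⇒ 33 days.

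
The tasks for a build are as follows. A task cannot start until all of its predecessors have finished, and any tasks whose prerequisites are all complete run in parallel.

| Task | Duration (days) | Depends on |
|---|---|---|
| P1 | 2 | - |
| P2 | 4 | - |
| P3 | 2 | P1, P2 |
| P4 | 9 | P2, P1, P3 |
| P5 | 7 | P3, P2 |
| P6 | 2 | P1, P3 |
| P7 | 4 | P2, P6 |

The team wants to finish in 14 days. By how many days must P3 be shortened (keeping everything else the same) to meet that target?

Current finish: 15 days; target: 14.
P3 is on every critical path, so each day cut from P3 cuts the finish by one (this holds down to a finish of 14).
Need 15 − 14 = 1 day off P3 → P3 becomes 1 day, finish becomes 14.

1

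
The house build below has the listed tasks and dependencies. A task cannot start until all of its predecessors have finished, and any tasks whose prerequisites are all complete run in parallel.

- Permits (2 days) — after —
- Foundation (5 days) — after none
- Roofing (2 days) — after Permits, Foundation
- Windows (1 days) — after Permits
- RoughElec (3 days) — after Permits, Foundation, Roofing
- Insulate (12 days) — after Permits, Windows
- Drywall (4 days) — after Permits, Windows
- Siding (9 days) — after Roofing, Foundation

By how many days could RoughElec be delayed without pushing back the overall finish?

The longest chain is Foundation→Roofing→Siding = 5+2+9 = 16; overall finish 16 days.
The longest chain containing RoughElec totals 10 days.
Float = 16 − 10 = 6.

6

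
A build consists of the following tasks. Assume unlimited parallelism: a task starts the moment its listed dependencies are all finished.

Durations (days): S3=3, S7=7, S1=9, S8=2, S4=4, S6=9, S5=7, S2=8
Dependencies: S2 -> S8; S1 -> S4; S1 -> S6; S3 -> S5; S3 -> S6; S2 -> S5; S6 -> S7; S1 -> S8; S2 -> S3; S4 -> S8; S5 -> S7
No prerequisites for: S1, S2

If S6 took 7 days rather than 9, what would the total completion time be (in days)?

25

Baseline: S2→S3→S6→S7 = 8+3+9+7 = 27 → 27 days.
S6 is on the critical path; changing it to 7 makes that path 25 days.
Now S2→S3→S5→S7 = 8+3+7+7 = 25 is longest, so the finish becomes 25 days.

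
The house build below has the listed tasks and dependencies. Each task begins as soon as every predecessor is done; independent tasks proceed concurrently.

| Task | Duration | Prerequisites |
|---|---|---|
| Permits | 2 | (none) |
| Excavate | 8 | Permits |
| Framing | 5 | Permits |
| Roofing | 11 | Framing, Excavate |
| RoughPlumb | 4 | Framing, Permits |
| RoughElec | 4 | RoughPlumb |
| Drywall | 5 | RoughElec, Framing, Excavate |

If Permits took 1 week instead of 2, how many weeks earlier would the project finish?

1

The binding path is Permits→Excavate→Roofing = 2+8+11 = 21; finish at 21 weeks.
Permits is on the critical path; changing it to 1 makes that path 20 weeks.
The critical path is still Permits→Excavate→Roofing; finish is now 20 weeks.
Change in finish: 20 − 21 = -1 weeks.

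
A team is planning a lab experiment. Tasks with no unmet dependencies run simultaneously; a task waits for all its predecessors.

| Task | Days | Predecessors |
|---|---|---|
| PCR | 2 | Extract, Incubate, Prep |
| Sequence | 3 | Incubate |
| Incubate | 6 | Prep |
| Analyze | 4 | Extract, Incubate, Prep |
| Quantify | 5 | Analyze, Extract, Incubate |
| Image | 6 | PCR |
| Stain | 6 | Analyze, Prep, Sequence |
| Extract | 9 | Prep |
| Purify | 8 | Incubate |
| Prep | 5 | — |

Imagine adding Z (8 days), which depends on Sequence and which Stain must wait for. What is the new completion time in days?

28

Originally the schedule takes 24 days.
With Z inserted, Stain now waits for max(Analyze, Prep, Sequence, Z).
New critical path: Prep→Incubate→Sequence→Z→Stain = 5+6+3+8+6 = 28 ⇒ 28 days.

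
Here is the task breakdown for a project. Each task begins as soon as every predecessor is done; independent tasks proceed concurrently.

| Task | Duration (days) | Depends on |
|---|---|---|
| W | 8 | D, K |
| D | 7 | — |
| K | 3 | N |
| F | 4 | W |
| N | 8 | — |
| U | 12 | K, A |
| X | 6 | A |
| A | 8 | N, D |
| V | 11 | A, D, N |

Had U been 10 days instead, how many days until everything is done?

Actual critical path: N→A→U = 8+8+12 = 28 ⇒ 28 days.
U lies on that path, so at 10 days the path becomes 26 days.
The binding chain switches to N→A→V = 8+8+11 = 27; finish 27 days.

27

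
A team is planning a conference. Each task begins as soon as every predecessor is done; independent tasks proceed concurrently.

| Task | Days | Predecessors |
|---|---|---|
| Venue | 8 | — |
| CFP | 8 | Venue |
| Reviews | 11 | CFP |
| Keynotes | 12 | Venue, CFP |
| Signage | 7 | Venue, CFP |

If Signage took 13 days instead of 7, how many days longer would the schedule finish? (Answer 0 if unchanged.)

1

The binding path is Venue→CFP→Keynotes = 8+8+12 = 28; finish at 28 days.
Signage has 5 days of float (longest path through it is 23).
Now Venue→CFP→Signage = 8+8+13 = 29 is longest, so the finish becomes 29 days.
Change in finish: 29 − 28 = +1 days.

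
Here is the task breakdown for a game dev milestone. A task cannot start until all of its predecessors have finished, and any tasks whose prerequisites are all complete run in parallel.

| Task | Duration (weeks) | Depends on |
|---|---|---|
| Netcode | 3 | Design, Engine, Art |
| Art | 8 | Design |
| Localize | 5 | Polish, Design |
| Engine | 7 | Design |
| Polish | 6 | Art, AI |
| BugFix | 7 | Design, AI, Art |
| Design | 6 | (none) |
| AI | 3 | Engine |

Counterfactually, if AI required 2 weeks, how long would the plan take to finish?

Critical path before the change: Design→Engine→AI→Polish→Localize = 6+7+3+6+5 = 27 giving 27 weeks.
Since AI is critical, the -1 change carries straight to that chain (now 26 weeks).
No other chain overtakes it, so the finish is 26 weeks.

26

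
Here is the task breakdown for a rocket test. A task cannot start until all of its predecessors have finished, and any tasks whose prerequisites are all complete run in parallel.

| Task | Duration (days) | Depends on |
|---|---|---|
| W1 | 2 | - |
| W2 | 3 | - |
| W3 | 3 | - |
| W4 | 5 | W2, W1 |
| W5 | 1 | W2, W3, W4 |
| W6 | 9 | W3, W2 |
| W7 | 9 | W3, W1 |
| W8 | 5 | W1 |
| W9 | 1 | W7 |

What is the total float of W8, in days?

The longest chain is W3→W7→W9 = 3+9+1 = 13; overall finish 13 days.
Longest path through W8: 7 days (earliest finish 7, latest finish 13).
Float = 13 − 7 = 6.

6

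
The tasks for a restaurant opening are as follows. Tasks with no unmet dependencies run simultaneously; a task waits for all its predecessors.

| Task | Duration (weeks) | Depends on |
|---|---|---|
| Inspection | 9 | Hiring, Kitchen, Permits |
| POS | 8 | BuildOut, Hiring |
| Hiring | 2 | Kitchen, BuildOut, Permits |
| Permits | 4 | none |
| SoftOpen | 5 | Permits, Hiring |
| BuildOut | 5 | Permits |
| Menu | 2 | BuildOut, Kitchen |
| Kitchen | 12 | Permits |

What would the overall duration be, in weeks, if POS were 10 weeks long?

Actual critical path: Permits→Kitchen→Hiring→Inspection = 4+12+2+9 = 27 ⇒ 27 weeks.
POS has 1 week of float (longest path through it is 26).
New critical path: Permits→Kitchen→Hiring→POS = 4+12+2+10 = 28 ⇒ 28 weeks.

28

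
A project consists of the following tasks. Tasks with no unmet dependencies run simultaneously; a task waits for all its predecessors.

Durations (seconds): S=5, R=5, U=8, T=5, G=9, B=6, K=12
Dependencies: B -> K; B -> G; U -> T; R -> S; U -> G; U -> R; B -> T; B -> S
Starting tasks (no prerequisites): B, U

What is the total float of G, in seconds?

1

Critical path: B→K = 6+12 = 18, so the finish is 18 seconds.
G finishes as early as 17 and must finish by 18.
Slack of G = 9 − 8 = 1 second.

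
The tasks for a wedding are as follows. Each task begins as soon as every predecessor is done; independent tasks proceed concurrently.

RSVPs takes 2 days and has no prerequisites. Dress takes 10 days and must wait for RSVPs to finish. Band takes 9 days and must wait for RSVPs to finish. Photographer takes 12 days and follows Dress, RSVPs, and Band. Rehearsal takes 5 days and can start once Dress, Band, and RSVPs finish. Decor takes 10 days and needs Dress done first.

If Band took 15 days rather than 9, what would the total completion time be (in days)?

Baseline: RSVPs→Dress→Photographer = 2+10+12 = 24 → 24 days.
Band has 1 day of float (longest path through it is 23).
The binding chain switches to RSVPs→Band→Photographer = 2+15+12 = 29; finish 29 days.

29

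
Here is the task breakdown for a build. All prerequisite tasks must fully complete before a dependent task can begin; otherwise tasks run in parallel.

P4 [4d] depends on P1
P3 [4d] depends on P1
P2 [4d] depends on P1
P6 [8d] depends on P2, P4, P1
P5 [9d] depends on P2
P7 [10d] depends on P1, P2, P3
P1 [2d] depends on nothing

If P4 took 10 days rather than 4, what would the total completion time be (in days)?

20

Critical path before the change: P1→P2→P7 = 2+4+10 = 16 giving 16 days.
The longest path through P4 is only 14 days, so P4 has float 2.
The binding chain switches to P1→P4→P6 = 2+10+8 = 20; finish 20 days.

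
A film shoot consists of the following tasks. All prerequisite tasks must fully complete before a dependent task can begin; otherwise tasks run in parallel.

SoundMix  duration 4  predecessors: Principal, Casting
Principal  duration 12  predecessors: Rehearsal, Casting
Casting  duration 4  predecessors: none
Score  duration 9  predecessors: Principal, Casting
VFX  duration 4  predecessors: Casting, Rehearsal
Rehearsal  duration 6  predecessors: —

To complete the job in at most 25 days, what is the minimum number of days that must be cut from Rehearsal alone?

2

Current finish: 27 days; target: 25.
Rehearsal is on every critical path, so each day cut from Rehearsal cuts the finish by one (this holds down to a finish of 25).
Need 27 − 25 = 2 days off Rehearsal → Rehearsal becomes 4 days, finish becomes 25.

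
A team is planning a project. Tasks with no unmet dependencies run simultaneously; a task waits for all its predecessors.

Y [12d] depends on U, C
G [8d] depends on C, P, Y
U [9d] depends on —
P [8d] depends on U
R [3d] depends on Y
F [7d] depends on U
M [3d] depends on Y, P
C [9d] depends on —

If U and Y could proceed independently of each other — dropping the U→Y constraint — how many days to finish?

29

Original critical path: U→Y→G = 9+12+8 = 29 ⇒ 29 days.
Dropping U→Y doesn't change Y's earliest start (9); another predecessor still binds.
After: C→Y→G = 9+12+8 = 29 → 29 days.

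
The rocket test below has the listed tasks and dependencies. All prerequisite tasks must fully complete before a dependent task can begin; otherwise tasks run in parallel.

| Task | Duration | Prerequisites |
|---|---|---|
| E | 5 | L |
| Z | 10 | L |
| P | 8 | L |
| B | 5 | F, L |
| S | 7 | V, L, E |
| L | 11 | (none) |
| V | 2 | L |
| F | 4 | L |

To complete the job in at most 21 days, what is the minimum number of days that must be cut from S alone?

Current finish: 23 days; target: 21.
S is on every critical path, so each day cut from S cuts the finish by one (this holds down to a finish of 21).
Need 23 − 21 = 2 days off S → S becomes 5 days, finish becomes 21.

2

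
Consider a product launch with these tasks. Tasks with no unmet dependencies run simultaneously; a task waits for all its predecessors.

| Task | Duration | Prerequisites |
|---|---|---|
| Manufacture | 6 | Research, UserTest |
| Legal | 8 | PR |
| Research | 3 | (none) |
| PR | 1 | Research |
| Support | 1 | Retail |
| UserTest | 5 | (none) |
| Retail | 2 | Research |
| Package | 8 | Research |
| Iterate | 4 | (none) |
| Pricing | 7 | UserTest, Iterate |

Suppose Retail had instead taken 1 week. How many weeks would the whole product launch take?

Critical path before the change: Research→PR→Legal = 3+1+8 = 12 giving 12 weeks.
Retail has 6 weeks of float (longest path through it is 6).
No other chain overtakes it, so the finish is 12 weeks.

12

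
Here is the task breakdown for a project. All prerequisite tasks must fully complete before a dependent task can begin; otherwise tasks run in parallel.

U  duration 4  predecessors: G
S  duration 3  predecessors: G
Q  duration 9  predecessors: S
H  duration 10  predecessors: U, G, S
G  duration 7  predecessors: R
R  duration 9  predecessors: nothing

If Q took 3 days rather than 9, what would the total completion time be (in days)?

30

The binding path is R→G→U→H = 9+7+4+10 = 30; finish at 30 days.
The longest path through Q is only 28 days, so Q has float 2.
That remains the longest chain; total 30 days.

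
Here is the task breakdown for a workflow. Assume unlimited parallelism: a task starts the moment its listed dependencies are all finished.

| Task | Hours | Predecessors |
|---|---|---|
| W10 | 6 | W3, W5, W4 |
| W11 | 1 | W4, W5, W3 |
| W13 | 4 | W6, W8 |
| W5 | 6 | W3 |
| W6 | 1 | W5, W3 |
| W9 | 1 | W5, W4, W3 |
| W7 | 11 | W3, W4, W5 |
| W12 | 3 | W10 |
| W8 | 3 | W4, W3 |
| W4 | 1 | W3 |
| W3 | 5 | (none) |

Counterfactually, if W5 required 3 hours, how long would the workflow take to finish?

19

The binding path is W3→W5→W7 = 5+6+11 = 22; finish at 22 hours.
Since W5 is critical, the -3 change carries straight to that chain (now 19 hours).
The critical path is still W3→W5→W7; finish is now 19 hours.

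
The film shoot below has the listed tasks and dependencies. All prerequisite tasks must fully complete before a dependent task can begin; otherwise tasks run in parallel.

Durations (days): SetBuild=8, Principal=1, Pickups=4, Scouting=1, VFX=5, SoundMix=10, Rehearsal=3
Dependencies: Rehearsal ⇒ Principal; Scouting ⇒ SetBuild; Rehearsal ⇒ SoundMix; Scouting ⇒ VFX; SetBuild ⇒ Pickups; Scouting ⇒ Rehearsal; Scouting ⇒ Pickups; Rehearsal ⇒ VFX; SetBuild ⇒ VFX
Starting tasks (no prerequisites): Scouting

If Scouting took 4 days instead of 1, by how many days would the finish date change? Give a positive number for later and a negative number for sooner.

As given, the longest chain is Scouting→SetBuild→VFX = 1+8+5 = 14, so the finish is 14 days.
Scouting is on the critical path; changing it to 4 makes that path 17 days.
That remains the longest chain; total 17 days.
Change in finish: 17 − 14 = +3 days.

3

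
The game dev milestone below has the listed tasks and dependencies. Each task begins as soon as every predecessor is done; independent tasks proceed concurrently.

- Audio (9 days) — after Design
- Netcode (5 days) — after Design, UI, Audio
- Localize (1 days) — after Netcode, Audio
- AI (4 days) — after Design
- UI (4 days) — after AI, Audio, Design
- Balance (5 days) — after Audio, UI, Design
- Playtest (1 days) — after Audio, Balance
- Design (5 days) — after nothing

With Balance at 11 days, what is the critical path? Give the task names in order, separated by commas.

Critical path before the change: Design→Audio→UI→Balance→Playtest = 5+9+4+5+1 = 24 giving 24 days.
Balance is on the critical path; changing it to 11 makes that path 30 days.
The critical path is still Design→Audio→UI→Balance→Playtest; finish is now 30 days.

Design, Audio, UI, Balance, Playtest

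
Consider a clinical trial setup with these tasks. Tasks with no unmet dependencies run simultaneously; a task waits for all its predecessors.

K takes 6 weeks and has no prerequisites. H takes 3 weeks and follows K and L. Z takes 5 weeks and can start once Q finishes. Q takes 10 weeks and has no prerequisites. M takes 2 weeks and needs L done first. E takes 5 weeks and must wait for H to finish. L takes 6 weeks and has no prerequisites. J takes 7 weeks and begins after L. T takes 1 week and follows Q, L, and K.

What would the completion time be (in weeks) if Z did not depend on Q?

14

With the dependency in place, Q→Z = 10+5 = 15 sets the finish at 15 weeks.
Without Q→Z, Z's earliest start moves from 10 to 0.
The longest chain is now L→H→E = 6+3+5 = 14, so the plan takes 14 weeks.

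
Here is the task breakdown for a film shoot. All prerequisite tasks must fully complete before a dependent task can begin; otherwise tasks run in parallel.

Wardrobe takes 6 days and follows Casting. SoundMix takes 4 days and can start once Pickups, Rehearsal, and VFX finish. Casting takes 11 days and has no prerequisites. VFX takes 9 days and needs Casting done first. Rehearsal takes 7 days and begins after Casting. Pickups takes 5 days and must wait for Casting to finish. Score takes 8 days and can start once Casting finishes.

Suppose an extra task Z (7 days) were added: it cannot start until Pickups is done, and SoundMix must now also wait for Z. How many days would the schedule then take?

Originally the schedule takes 24 days.
With Z inserted, SoundMix now waits for max(Pickups, Rehearsal, VFX, Z).
New critical path: Casting→Pickups→Z→SoundMix = 11+5+7+4 = 27 ⇒ 27 days.

27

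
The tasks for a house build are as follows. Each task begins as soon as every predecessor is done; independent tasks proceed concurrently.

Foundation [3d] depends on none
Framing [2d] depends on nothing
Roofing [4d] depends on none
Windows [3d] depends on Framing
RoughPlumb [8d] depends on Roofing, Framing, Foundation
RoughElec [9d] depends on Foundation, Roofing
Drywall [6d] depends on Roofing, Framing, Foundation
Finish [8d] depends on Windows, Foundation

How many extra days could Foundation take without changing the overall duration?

1

The longest chain is Framing→Windows→Finish = 2+3+8 = 13; overall finish 13 days.
Foundation finishes as early as 3 and must finish by 4.
So Foundation can slip 4 − 3 = 1 day.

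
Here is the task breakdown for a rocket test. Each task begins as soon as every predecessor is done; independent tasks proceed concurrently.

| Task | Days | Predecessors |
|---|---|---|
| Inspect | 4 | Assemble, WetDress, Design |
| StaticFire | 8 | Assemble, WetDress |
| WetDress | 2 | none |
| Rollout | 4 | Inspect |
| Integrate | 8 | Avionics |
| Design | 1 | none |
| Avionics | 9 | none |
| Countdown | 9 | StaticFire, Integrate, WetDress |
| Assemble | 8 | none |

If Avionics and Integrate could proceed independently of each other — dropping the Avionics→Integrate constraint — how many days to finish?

25

Original critical path: Avionics→Integrate→Countdown = 9+8+9 = 26 ⇒ 26 days.
Without Avionics→Integrate, Integrate's earliest start moves from 9 to 0.
New critical path: Assemble→StaticFire→Countdown = 8+8+9 = 25 ⇒ 25 days.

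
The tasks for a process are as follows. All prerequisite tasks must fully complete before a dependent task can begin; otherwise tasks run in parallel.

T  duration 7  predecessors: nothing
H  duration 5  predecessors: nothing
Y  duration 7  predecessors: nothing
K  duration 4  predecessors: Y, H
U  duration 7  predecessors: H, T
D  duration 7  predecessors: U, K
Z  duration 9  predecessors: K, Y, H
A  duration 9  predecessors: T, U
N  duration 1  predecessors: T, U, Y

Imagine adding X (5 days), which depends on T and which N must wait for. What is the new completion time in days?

23

Originally the project takes 23 days.
With X inserted, N now waits for max(T, U, Y, X).
New critical path: T→U→A = 7+7+9 = 23 ⇒ 23 days.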